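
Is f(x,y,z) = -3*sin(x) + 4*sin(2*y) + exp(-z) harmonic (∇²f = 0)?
No, ∇²f = 3*sin(x) - 16*sin(2*y) + exp(-z)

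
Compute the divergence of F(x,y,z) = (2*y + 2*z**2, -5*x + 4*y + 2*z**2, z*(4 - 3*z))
8 - 6*z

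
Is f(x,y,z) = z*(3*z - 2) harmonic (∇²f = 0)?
No, ∇²f = 6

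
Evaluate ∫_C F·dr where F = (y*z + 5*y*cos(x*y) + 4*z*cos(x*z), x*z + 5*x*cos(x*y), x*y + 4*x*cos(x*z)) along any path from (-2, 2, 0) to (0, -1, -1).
5*sin(4)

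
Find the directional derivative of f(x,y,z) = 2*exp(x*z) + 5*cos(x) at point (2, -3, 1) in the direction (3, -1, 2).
sqrt(14)*(-15*sin(2)/14 + exp(2))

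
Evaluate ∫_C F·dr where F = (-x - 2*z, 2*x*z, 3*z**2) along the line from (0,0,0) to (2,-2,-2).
-2/3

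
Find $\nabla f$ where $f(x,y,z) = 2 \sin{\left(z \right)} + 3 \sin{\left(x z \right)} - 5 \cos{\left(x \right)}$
(3*z*cos(x*z) + 5*sin(x), 0, 3*x*cos(x*z) + 2*cos(z))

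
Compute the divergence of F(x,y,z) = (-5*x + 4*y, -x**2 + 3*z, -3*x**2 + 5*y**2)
-5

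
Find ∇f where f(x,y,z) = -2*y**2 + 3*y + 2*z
(0, 3 - 4*y, 2)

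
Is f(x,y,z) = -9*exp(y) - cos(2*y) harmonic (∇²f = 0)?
No, ∇²f = -9*exp(y) + 4*cos(2*y)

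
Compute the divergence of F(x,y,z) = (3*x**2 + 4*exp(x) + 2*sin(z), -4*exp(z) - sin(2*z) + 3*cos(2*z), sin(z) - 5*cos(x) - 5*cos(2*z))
6*x + 4*exp(x) + 10*sin(2*z) + cos(z)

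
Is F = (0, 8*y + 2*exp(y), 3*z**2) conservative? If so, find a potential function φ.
Yes, F is conservative. φ = 4*y**2 + z**3 + 2*exp(y)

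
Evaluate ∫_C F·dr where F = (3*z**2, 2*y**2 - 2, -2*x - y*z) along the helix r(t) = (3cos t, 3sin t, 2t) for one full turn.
24*pi*(1 + 6*pi)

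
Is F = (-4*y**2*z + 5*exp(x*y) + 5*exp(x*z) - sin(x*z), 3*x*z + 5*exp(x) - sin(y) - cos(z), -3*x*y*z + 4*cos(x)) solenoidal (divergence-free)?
No, ∇·F = -3*x*y + 5*y*exp(x*y) + 5*z*exp(x*z) - z*cos(x*z) - cos(y)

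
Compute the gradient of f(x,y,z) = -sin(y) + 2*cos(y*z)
(0, -2*z*sin(y*z) - cos(y), -2*y*sin(y*z))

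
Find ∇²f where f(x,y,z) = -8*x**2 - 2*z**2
-20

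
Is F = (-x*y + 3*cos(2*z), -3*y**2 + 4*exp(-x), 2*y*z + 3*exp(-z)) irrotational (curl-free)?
No, ∇×F = (2*z, -6*sin(2*z), x - 4*exp(-x))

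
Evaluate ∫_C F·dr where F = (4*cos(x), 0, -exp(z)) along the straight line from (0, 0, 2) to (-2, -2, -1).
-4*sin(2) - exp(-1) + exp(2)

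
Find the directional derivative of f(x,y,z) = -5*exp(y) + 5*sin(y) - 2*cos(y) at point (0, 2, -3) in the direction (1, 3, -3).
3*sqrt(19)*(-5*exp(2) + 5*cos(2) + 2*sin(2))/19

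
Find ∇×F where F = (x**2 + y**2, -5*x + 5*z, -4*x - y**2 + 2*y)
(-2*y - 3, 4, -2*y - 5)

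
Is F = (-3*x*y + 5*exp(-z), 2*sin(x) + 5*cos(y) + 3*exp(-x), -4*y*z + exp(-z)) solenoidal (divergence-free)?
No, ∇·F = -7*y - 5*sin(y) - exp(-z)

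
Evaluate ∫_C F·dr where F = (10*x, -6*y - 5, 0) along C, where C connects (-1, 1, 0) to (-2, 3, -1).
-19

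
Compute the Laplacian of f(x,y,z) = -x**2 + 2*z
-2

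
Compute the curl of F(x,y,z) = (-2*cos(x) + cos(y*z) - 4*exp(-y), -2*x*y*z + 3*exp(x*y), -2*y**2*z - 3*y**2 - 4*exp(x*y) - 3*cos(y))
(2*x*y - 4*x*exp(x*y) - 4*y*z - 6*y + 3*sin(y), y*(4*exp(x*y) - sin(y*z)), -2*y*z + 3*y*exp(x*y) + z*sin(y*z) - 4*exp(-y))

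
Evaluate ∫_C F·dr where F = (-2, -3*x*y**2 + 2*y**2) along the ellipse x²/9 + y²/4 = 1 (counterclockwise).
-18*pi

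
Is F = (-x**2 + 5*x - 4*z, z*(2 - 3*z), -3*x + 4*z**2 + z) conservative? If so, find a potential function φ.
No, ∇×F = (6*z - 2, -1, 0) ≠ 0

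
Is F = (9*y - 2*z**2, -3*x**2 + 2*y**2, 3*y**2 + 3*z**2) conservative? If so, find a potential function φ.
No, ∇×F = (6*y, -4*z, -6*x - 9) ≠ 0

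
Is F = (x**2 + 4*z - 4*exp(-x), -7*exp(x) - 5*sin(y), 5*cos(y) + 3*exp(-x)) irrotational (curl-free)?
No, ∇×F = (-5*sin(y), 4 + 3*exp(-x), -7*exp(x))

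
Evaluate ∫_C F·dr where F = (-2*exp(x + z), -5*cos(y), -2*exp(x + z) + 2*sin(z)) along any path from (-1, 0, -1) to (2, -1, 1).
-2*exp(3) + 2*exp(-2) + 5*sin(1)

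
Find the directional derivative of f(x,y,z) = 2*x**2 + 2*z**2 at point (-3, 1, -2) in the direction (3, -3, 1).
-44*sqrt(19)/19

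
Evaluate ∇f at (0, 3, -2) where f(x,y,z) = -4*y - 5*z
(0, -4, -5)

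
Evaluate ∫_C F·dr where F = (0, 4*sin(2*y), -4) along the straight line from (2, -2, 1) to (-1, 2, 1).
0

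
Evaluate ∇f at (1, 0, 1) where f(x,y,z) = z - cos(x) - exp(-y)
(sin(1), 1, 1)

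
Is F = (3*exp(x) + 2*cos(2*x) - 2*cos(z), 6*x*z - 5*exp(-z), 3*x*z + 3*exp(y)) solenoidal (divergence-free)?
No, ∇·F = 3*x + 3*exp(x) - 4*sin(2*x)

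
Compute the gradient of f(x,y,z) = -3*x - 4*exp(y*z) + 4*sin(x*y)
(4*y*cos(x*y) - 3, 4*x*cos(x*y) - 4*z*exp(y*z), -4*y*exp(y*z))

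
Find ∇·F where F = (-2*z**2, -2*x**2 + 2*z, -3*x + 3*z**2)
6*z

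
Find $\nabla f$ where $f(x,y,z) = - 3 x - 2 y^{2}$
(-3, -4*y, 0)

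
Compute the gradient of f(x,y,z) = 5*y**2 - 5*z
(0, 10*y, -5)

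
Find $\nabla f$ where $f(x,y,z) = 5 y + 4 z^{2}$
(0, 5, 8*z)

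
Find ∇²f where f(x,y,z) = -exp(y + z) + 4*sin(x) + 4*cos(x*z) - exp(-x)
-4*x**2*cos(x*z) - 4*z**2*cos(x*z) - 2*exp(y + z) - 4*sin(x) - exp(-x)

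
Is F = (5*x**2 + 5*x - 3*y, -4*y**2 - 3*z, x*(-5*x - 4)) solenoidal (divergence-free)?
No, ∇·F = 10*x - 8*y + 5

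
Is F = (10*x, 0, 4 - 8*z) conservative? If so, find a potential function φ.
Yes, F is conservative. φ = 5*x**2 - 4*z**2 + 4*z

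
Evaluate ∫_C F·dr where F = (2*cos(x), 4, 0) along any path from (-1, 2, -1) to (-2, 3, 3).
-2*sin(2) + 2*sin(1) + 4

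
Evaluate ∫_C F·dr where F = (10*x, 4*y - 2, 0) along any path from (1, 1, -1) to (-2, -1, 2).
19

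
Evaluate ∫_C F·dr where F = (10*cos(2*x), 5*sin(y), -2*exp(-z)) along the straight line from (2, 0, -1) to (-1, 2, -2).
-2*E - 5*sqrt(2)*sin(pi/4 + 2) - 5*sin(4) + 5 + 2*exp(2)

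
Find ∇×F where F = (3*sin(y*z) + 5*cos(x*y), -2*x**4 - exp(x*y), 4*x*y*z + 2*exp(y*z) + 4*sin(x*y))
(4*x*z + 4*x*cos(x*y) + 2*z*exp(y*z), y*(-4*z - 4*cos(x*y) + 3*cos(y*z)), -8*x**3 + 5*x*sin(x*y) - y*exp(x*y) - 3*z*cos(y*z))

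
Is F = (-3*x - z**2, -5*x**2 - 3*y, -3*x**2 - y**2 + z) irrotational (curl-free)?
No, ∇×F = (-2*y, 6*x - 2*z, -10*x)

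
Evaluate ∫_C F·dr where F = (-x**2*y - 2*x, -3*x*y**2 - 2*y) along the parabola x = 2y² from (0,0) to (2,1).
-297/35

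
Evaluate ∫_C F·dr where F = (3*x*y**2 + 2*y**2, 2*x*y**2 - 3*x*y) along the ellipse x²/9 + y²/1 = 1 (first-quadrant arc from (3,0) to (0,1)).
-55/4 + 3*pi/8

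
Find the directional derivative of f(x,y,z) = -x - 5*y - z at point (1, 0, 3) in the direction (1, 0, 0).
-1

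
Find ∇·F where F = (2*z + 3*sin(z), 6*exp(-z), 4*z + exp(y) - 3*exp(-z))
4 + 3*exp(-z)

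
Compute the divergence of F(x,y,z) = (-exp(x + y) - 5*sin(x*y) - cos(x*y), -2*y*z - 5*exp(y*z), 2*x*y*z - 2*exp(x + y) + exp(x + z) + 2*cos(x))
2*x*y + y*sin(x*y) - 5*y*cos(x*y) - 5*z*exp(y*z) - 2*z - exp(x + y) + exp(x + z)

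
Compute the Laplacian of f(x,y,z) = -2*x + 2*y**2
4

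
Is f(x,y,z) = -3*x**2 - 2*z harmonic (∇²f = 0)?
No, ∇²f = -6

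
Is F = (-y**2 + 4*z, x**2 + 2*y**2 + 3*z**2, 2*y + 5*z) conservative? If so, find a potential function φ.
No, ∇×F = (2 - 6*z, 4, 2*x + 2*y) ≠ 0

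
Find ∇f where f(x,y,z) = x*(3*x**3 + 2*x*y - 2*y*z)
(12*x**3 + 4*x*y - 2*y*z, 2*x*(x - z), -2*x*y)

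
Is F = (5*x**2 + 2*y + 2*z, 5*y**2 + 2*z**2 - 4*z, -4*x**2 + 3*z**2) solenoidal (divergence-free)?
No, ∇·F = 10*x + 10*y + 6*z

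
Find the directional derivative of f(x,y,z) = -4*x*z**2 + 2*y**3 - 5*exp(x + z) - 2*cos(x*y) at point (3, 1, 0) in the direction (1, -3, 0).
-sqrt(10)*(16*sin(3) + 18 + 5*exp(3))/10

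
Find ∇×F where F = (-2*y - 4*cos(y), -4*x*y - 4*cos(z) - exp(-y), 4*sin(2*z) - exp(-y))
(-4*sin(z) + exp(-y), 0, -4*y - 4*sin(y) + 2)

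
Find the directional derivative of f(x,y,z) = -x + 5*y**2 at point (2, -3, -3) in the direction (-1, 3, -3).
-89*sqrt(19)/19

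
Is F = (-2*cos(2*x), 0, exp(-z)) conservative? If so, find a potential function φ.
Yes, F is conservative. φ = -sin(2*x) - exp(-z)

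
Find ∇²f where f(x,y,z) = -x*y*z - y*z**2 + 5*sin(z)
-2*y - 5*sin(z)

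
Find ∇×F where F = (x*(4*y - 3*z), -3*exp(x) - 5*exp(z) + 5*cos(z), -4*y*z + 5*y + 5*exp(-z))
(-4*z + 5*exp(z) + 5*sin(z) + 5, -3*x, -4*x - 3*exp(x))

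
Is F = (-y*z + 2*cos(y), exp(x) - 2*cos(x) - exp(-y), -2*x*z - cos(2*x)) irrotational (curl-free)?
No, ∇×F = (0, -y + 2*z - 2*sin(2*x), z + exp(x) + 2*sin(x) + 2*sin(y))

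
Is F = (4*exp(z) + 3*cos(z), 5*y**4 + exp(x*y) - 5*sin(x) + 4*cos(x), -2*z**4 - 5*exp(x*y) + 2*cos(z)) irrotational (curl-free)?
No, ∇×F = (-5*x*exp(x*y), 5*y*exp(x*y) + 4*exp(z) - 3*sin(z), y*exp(x*y) - 4*sin(x) - 5*cos(x))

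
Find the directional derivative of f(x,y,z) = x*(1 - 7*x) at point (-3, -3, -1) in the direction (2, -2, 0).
43*sqrt(2)/2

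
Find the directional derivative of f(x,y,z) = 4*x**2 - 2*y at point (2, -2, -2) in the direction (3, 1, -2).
23*sqrt(14)/7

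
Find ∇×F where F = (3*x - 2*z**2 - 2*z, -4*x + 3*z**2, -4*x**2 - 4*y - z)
(-6*z - 4, 8*x - 4*z - 2, -4)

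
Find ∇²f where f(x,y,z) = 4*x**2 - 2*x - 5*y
8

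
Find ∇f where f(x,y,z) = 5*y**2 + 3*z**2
(0, 10*y, 6*z)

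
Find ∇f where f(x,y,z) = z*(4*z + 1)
(0, 0, 8*z + 1)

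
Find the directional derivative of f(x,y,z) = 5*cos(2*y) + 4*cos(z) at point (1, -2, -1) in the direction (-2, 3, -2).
2*sqrt(17)*(15*sin(4) - 4*sin(1))/17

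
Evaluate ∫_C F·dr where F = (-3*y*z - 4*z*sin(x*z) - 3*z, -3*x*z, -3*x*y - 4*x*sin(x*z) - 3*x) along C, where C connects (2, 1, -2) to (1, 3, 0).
-20 - 4*cos(4)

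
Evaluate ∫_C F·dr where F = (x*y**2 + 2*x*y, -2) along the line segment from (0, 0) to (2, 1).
5/3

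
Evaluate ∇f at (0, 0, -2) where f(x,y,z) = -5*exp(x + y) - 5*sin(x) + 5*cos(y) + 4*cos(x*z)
(-10, -5, 0)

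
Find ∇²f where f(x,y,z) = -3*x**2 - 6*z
-6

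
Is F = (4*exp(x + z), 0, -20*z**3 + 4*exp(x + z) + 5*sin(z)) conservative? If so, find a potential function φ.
Yes, F is conservative. φ = -5*z**4 + 4*exp(x + z) - 5*cos(z)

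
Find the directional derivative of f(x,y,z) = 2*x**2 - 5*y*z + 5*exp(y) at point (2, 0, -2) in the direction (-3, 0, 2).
-24*sqrt(13)/13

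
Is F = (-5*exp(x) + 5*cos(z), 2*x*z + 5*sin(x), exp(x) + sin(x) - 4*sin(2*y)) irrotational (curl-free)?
No, ∇×F = (-2*x - 8*cos(2*y), -exp(x) - 5*sin(z) - cos(x), 2*z + 5*cos(x))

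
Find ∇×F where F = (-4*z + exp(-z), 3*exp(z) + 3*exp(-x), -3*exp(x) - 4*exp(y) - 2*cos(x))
(-4*exp(y) - 3*exp(z), 3*exp(x) - 2*sin(x) - 4 - exp(-z), -3*exp(-x))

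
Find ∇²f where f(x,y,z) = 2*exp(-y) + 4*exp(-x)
2*exp(-y) + 4*exp(-x)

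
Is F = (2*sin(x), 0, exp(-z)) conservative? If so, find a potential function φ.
Yes, F is conservative. φ = -2*cos(x) - exp(-z)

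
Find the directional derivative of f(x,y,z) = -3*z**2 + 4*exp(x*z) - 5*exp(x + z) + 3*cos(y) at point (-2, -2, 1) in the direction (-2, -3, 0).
sqrt(13)*(-9*exp(2)*sin(2) - 8 + 10*E)*exp(-2)/13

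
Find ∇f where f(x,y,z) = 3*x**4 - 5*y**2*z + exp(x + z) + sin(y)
(12*x**3 + exp(x + z), -10*y*z + cos(y), -5*y**2 + exp(x + z))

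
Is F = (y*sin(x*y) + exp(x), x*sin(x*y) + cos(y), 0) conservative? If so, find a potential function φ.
Yes, F is conservative. φ = exp(x) + sin(y) - cos(x*y)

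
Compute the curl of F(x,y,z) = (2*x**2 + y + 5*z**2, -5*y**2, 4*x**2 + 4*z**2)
(0, -8*x + 10*z, -1)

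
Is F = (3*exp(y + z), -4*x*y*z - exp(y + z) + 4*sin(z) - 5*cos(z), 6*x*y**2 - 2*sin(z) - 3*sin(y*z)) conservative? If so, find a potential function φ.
No, ∇×F = (16*x*y - 3*z*cos(y*z) + exp(y + z) - 5*sin(z) - 4*cos(z), -6*y**2 + 3*exp(y + z), -4*y*z - 3*exp(y + z)) ≠ 0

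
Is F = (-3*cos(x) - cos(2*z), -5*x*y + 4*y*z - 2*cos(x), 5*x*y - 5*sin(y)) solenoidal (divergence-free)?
No, ∇·F = -5*x + 4*z + 3*sin(x)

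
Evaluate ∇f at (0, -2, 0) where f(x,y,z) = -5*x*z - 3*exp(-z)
(0, 0, 3)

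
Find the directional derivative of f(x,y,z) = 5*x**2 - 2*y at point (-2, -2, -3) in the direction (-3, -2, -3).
32*sqrt(22)/11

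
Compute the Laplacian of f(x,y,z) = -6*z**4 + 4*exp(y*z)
4*y**2*exp(y*z) + 4*z**2*exp(y*z) - 72*z**2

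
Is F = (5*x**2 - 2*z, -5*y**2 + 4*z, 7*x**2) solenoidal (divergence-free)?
No, ∇·F = 10*x - 10*y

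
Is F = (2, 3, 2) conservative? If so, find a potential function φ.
Yes, F is conservative. φ = 2*x + 3*y + 2*z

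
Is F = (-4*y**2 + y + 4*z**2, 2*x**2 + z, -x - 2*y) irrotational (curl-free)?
No, ∇×F = (-3, 8*z + 1, 4*x + 8*y - 1)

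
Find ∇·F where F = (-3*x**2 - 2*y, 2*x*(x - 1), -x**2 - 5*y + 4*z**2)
-6*x + 8*z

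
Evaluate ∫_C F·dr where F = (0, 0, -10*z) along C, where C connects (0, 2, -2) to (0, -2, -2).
0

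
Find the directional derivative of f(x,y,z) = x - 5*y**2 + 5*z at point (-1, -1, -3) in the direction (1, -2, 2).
-3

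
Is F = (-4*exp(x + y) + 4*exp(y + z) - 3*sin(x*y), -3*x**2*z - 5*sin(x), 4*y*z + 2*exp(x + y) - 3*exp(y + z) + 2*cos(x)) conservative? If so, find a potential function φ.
No, ∇×F = (3*x**2 + 4*z + 2*exp(x + y) - 3*exp(y + z), -2*exp(x + y) + 4*exp(y + z) + 2*sin(x), -6*x*z + 3*x*cos(x*y) + 4*exp(x + y) - 4*exp(y + z) - 5*cos(x)) ≠ 0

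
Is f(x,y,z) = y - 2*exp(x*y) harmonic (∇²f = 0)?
No, ∇²f = 2*(-x**2 - y**2)*exp(x*y)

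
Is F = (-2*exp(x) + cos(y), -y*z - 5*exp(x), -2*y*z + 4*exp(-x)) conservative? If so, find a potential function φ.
No, ∇×F = (y - 2*z, 4*exp(-x), -5*exp(x) + sin(y)) ≠ 0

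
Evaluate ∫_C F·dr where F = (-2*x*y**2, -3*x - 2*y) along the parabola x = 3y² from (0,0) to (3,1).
-10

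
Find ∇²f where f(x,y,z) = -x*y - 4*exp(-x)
-4*exp(-x)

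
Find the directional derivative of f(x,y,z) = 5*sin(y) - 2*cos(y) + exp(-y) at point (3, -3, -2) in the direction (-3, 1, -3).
sqrt(19)*(-exp(3) + 5*cos(3) - 2*sin(3))/19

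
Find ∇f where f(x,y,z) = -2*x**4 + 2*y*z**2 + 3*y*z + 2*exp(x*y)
(-8*x**3 + 2*y*exp(x*y), 2*x*exp(x*y) + 2*z**2 + 3*z, y*(4*z + 3))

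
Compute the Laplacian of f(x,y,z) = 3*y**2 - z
6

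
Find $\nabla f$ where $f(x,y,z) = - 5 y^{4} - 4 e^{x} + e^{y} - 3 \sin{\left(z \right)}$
(-4*exp(x), -20*y**3 + exp(y), -3*cos(z))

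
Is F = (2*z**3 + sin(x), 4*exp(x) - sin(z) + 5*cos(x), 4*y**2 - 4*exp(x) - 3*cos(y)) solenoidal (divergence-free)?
No, ∇·F = cos(x)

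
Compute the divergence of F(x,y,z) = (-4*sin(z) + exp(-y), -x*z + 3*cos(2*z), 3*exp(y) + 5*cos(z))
-5*sin(z)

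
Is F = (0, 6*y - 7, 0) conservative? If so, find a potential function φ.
Yes, F is conservative. φ = y*(3*y - 7)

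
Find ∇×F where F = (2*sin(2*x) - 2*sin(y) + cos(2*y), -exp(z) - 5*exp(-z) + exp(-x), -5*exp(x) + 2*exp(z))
(exp(z) - 5*exp(-z), 5*exp(x), 2*sin(2*y) + 2*cos(y) - exp(-x))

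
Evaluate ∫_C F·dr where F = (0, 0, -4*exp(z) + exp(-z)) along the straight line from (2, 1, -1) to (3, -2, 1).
-6*sinh(1)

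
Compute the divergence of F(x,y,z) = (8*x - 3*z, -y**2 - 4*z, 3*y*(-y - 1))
8 - 2*y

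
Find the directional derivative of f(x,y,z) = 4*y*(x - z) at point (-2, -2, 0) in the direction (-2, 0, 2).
8*sqrt(2)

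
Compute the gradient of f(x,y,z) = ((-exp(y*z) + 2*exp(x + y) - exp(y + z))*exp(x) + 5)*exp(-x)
((2*exp(2*x + y) - 5)*exp(-x), -z*exp(y*z) + 2*exp(x + y) - exp(y + z), -y*exp(y*z) - exp(y + z))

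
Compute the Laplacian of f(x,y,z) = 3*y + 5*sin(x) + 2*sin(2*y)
-5*sin(x) - 8*sin(2*y)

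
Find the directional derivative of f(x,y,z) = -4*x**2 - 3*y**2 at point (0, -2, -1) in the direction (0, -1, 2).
-12*sqrt(5)/5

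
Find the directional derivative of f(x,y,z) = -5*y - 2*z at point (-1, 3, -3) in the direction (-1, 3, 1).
-17*sqrt(11)/11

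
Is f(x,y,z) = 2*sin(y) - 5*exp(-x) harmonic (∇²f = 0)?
No, ∇²f = -2*sin(y) - 5*exp(-x)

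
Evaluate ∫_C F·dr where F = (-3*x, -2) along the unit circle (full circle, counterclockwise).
0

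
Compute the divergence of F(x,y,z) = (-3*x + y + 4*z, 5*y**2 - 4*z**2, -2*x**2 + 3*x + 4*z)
10*y + 1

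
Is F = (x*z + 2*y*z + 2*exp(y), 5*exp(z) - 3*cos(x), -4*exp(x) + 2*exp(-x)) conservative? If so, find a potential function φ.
No, ∇×F = (-5*exp(z), x + 2*y + 4*exp(x) + 2*exp(-x), -2*z - 2*exp(y) + 3*sin(x)) ≠ 0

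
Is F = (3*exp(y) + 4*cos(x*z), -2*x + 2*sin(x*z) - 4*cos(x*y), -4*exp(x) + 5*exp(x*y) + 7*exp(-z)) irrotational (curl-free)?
No, ∇×F = (x*(5*exp(x*y) - 2*cos(x*z)), -4*x*sin(x*z) - 5*y*exp(x*y) + 4*exp(x), 4*y*sin(x*y) + 2*z*cos(x*z) - 3*exp(y) - 2)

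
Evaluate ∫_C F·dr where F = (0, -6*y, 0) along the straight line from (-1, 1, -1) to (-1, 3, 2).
-24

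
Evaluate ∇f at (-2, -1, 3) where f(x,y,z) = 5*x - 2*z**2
(5, 0, -12)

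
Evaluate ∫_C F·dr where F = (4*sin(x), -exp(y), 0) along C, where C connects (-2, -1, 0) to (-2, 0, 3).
-1 + exp(-1)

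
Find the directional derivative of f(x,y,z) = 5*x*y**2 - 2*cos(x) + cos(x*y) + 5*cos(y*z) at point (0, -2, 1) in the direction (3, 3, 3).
5*sqrt(3)*(4 - sin(2))/3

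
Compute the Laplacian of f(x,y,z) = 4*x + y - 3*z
0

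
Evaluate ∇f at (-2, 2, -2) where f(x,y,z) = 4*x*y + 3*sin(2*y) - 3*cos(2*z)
(8, -8 + 6*cos(4), -6*sin(4))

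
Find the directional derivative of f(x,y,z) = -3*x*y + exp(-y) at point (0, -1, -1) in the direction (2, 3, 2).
3*sqrt(17)*(2 - E)/17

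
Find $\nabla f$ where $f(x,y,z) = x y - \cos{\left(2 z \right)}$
(y, x, 2*sin(2*z))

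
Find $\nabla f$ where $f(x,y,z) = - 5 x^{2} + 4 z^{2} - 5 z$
(-10*x, 0, 8*z - 5)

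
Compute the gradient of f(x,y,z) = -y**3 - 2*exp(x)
(-2*exp(x), -3*y**2, 0)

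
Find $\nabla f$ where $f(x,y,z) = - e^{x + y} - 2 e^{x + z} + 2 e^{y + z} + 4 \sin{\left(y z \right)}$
(-exp(x + y) - 2*exp(x + z), 4*z*cos(y*z) - exp(x + y) + 2*exp(y + z), 4*y*cos(y*z) - 2*exp(x + z) + 2*exp(y + z))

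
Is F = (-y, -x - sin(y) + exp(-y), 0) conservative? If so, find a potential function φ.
Yes, F is conservative. φ = -x*y + cos(y) - exp(-y)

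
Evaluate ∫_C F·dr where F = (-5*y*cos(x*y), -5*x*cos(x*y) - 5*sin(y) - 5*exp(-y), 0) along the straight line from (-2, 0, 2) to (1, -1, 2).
-10 + 5*sqrt(2)*sin(pi/4 + 1) + 5*E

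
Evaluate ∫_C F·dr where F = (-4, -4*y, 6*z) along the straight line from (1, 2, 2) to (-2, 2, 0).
0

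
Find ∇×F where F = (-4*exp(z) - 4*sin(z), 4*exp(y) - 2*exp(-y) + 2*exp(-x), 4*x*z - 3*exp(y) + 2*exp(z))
(-3*exp(y), -4*z - 4*exp(z) - 4*cos(z), -2*exp(-x))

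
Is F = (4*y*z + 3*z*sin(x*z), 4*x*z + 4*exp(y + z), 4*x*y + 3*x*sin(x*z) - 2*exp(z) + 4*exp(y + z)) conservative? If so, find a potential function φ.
Yes, F is conservative. φ = 4*x*y*z - 2*exp(z) + 4*exp(y + z) - 3*cos(x*z)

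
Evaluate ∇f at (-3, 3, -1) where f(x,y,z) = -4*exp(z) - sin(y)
(0, -cos(3), -4*exp(-1))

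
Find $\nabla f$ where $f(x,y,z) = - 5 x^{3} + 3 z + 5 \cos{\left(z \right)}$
(-15*x**2, 0, 3 - 5*sin(z))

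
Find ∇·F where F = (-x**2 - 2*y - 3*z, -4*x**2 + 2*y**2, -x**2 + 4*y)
-2*x + 4*y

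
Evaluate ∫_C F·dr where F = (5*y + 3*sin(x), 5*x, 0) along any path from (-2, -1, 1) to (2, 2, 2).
10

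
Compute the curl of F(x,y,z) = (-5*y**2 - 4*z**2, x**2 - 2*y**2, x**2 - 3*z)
(0, -2*x - 8*z, 2*x + 10*y)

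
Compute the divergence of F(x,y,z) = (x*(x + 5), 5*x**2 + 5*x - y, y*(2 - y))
2*x + 4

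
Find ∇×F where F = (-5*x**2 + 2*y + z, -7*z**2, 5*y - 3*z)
(14*z + 5, 1, -2)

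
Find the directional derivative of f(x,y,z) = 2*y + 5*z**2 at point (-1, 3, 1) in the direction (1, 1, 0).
sqrt(2)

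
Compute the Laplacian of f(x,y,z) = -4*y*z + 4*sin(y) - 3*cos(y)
-4*sin(y) + 3*cos(y)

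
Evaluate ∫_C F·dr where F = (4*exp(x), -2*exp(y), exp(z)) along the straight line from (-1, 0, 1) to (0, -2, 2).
-E - 4*exp(-1) - 2*exp(-2) + 6 + exp(2)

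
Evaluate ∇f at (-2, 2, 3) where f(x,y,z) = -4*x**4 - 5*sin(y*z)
(128, -15*cos(6), -10*cos(6))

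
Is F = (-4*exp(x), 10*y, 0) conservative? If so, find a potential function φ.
Yes, F is conservative. φ = 5*y**2 - 4*exp(x)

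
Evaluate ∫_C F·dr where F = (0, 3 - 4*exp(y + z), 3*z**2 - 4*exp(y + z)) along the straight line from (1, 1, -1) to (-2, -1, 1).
-4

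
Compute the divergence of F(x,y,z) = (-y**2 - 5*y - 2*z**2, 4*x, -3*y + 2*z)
2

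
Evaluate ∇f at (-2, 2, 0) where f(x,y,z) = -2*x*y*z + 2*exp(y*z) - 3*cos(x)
(-3*sin(2), 0, 12)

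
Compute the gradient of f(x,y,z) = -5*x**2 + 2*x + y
(2 - 10*x, 1, 0)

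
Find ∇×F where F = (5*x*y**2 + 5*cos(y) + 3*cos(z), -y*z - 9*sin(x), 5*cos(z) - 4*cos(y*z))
(y + 4*z*sin(y*z), -3*sin(z), -10*x*y + 5*sin(y) - 9*cos(x))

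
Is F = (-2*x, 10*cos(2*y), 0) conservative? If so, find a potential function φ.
Yes, F is conservative. φ = -x**2 + 5*sin(2*y)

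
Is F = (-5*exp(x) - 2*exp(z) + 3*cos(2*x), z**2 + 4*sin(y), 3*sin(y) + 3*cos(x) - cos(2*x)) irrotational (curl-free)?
No, ∇×F = (-2*z + 3*cos(y), -2*exp(z) + 3*sin(x) - 2*sin(2*x), 0)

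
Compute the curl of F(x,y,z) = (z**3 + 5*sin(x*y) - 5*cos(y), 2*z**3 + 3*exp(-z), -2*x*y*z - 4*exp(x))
(-2*x*z - 6*z**2 + 3*exp(-z), 2*y*z + 3*z**2 + 4*exp(x), -5*x*cos(x*y) - 5*sin(y))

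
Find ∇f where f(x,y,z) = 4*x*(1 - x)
(4 - 8*x, 0, 0)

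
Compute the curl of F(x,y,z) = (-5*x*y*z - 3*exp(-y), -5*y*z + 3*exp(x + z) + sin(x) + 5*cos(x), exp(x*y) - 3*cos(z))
(x*exp(x*y) + 5*y - 3*exp(x + z), y*(-5*x - exp(x*y)), 5*x*z + 3*exp(x + z) - 5*sin(x) + cos(x) - 3*exp(-y))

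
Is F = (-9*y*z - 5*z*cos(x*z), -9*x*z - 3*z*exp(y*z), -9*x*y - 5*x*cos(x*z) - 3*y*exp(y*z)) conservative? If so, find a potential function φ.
Yes, F is conservative. φ = -9*x*y*z - 3*exp(y*z) - 5*sin(x*z)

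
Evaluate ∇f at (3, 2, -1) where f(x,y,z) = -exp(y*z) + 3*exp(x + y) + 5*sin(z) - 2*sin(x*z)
(2*cos(3) + 3*exp(5), (1 + 3*exp(7))*exp(-2), -2*exp(-2) + 5*cos(1) - 6*cos(3))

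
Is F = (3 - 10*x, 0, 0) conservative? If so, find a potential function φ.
Yes, F is conservative. φ = x*(3 - 5*x)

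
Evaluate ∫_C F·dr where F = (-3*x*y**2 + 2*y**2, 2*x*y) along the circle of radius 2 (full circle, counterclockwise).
0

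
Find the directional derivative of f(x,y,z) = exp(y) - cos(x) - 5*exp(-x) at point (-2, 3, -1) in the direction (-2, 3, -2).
sqrt(17)*(-10*exp(2) + 2*sin(2) + 3*exp(3))/17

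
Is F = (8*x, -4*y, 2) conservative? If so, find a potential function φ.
Yes, F is conservative. φ = 4*x**2 - 2*y**2 + 2*z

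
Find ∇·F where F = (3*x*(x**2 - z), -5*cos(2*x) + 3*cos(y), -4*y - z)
9*x**2 - 3*z - 3*sin(y) - 1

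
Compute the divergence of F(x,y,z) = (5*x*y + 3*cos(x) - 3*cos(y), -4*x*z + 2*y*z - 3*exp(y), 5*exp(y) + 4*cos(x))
5*y + 2*z - 3*exp(y) - 3*sin(x)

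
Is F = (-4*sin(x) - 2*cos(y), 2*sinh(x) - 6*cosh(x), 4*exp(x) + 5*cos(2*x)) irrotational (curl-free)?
No, ∇×F = (0, -4*exp(x) + 10*sin(2*x), -2*sin(y) - 6*sinh(x) + 2*cosh(x))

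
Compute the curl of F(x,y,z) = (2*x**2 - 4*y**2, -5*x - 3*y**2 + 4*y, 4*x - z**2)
(0, -4, 8*y - 5)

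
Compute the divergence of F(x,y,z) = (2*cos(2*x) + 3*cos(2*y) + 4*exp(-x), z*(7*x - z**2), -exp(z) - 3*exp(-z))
-exp(z) - 4*sin(2*x) + 3*exp(-z) - 4*exp(-x)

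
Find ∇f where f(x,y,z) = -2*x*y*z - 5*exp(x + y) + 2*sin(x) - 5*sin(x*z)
(-2*y*z - 5*z*cos(x*z) - 5*exp(x + y) + 2*cos(x), -2*x*z - 5*exp(x + y), -x*(2*y + 5*cos(x*z)))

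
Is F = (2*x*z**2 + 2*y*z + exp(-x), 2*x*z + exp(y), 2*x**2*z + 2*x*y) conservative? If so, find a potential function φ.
Yes, F is conservative. φ = x**2*z**2 + 2*x*y*z + exp(y) - exp(-x)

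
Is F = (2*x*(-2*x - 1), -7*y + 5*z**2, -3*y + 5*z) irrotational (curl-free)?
No, ∇×F = (-10*z - 3, 0, 0)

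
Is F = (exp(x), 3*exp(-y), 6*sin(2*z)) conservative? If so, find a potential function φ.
Yes, F is conservative. φ = exp(x) - 3*cos(2*z) - 3*exp(-y)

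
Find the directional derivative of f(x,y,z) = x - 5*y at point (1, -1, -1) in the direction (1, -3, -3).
16*sqrt(19)/19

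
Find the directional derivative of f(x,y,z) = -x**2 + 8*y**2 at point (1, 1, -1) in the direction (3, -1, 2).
-11*sqrt(14)/7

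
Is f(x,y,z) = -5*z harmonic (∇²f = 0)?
Yes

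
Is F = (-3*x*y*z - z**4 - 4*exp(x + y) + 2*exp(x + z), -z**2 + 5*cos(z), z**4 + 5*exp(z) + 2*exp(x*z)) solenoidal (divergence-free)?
No, ∇·F = 2*x*exp(x*z) - 3*y*z + 4*z**3 + 5*exp(z) - 4*exp(x + y) + 2*exp(x + z)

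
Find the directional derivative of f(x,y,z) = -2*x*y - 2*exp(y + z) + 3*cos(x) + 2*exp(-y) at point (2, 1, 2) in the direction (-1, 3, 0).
sqrt(10)*(-6*exp(4) - 10*E - 6 + 3*E*sin(2))*exp(-1)/10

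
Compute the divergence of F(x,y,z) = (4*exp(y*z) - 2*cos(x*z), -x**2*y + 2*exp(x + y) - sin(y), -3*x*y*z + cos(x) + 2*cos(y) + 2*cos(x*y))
-x**2 - 3*x*y + 2*z*sin(x*z) + 2*exp(x + y) - cos(y)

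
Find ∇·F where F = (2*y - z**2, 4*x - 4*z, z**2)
2*z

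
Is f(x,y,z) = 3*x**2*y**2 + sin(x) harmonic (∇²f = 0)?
No, ∇²f = 6*x**2 + 6*y**2 - sin(x)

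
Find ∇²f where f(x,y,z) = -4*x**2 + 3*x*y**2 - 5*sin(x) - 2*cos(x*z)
2*x**2*cos(x*z) + 6*x + 2*z**2*cos(x*z) + 5*sin(x) - 8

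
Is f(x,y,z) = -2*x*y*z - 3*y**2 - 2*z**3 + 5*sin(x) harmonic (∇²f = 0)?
No, ∇²f = -12*z - 5*sin(x) - 6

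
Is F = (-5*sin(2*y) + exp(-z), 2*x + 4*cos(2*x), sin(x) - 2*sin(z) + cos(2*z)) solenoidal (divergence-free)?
No, ∇·F = -2*sin(2*z) - 2*cos(z)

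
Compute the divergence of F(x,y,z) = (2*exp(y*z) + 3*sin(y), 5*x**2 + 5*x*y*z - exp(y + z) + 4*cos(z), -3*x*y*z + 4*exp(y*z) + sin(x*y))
-3*x*y + 5*x*z + 4*y*exp(y*z) - exp(y + z)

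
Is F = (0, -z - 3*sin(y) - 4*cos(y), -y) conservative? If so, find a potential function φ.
Yes, F is conservative. φ = -y*z - 4*sin(y) + 3*cos(y)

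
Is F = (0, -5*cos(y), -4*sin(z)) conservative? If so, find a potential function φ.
Yes, F is conservative. φ = -5*sin(y) + 4*cos(z)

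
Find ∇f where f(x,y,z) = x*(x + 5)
(2*x + 5, 0, 0)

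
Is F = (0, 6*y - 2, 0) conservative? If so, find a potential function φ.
Yes, F is conservative. φ = y*(3*y - 2)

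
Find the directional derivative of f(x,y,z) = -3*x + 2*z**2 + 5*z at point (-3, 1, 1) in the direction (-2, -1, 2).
8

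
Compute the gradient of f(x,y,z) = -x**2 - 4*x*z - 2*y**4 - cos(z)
(-2*x - 4*z, -8*y**3, -4*x + sin(z))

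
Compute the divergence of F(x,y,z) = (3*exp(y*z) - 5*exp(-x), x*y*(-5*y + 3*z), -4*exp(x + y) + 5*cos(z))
-10*x*y + 3*x*z - 5*sin(z) + 5*exp(-x)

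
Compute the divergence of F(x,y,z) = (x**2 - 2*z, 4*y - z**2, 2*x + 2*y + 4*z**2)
2*x + 8*z + 4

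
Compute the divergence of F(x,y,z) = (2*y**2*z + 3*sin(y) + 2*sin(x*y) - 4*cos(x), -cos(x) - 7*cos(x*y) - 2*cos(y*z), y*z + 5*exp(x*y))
7*x*sin(x*y) + 2*y*cos(x*y) + y + 2*z*sin(y*z) + 4*sin(x)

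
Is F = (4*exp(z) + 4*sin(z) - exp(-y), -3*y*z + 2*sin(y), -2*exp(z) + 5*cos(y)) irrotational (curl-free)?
No, ∇×F = (3*y - 5*sin(y), 4*exp(z) + 4*cos(z), -exp(-y))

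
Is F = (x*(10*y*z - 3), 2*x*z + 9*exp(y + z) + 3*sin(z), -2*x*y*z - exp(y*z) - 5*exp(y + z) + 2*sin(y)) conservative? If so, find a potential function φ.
No, ∇×F = (-2*x*z - 2*x - z*exp(y*z) - 14*exp(y + z) + 2*cos(y) - 3*cos(z), 2*y*(5*x + z), 2*z*(1 - 5*x)) ≠ 0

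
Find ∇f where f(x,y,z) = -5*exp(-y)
(0, 5*exp(-y), 0)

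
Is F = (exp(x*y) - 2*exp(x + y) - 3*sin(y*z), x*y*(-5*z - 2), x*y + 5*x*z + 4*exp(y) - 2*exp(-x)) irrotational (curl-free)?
No, ∇×F = (5*x*y + x + 4*exp(y), -3*y*cos(y*z) - y - 5*z - 2*exp(-x), -x*exp(x*y) - y*(5*z + 2) + 3*z*cos(y*z) + 2*exp(x + y))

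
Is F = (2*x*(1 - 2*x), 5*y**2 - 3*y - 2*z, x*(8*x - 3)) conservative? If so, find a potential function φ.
No, ∇×F = (2, 3 - 16*x, 0) ≠ 0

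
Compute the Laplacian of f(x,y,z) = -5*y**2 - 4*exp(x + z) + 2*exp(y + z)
-8*exp(x + z) + 4*exp(y + z) - 10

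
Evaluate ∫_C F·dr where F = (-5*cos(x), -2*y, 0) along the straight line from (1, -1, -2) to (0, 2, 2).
-3 + 5*sin(1)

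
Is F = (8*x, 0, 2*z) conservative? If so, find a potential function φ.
Yes, F is conservative. φ = 4*x**2 + z**2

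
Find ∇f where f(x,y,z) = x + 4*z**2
(1, 0, 8*z)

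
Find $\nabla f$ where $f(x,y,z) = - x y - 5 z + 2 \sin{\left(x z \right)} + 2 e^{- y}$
(-y + 2*z*cos(x*z), -x - 2*exp(-y), 2*x*cos(x*z) - 5)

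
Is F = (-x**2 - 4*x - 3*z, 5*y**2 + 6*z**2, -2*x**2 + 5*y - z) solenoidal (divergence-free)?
No, ∇·F = -2*x + 10*y - 5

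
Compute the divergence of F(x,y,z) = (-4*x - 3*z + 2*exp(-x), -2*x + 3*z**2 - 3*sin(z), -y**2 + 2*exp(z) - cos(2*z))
2*exp(z) + 2*sin(2*z) - 4 - 2*exp(-x)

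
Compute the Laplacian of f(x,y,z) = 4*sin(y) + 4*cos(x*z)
-4*x**2*cos(x*z) - 4*z**2*cos(x*z) - 4*sin(y)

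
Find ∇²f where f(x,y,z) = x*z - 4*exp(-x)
-4*exp(-x)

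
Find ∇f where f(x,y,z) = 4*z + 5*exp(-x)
(-5*exp(-x), 0, 4)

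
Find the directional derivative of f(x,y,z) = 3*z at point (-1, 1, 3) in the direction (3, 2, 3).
9*sqrt(22)/22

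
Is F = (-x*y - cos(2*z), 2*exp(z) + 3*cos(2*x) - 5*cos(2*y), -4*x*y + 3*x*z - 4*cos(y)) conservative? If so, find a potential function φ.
No, ∇×F = (-4*x - 2*exp(z) + 4*sin(y), 4*y - 3*z + 2*sin(2*z), x - 6*sin(2*x)) ≠ 0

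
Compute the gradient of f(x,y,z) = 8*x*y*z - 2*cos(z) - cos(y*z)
(8*y*z, z*(8*x + sin(y*z)), 8*x*y + y*sin(y*z) + 2*sin(z))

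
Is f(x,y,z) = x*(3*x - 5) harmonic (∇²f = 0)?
No, ∇²f = 6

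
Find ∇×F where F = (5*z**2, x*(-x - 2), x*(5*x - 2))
(0, -10*x + 10*z + 2, -2*x - 2)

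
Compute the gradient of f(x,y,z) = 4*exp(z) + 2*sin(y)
(0, 2*cos(y), 4*exp(z))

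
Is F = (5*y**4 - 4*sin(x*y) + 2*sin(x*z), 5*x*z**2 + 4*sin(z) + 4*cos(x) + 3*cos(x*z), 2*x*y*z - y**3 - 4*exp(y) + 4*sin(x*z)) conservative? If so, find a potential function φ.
No, ∇×F = (-8*x*z + 3*x*sin(x*z) - 3*y**2 - 4*exp(y) - 4*cos(z), 2*x*cos(x*z) - 2*y*z - 4*z*cos(x*z), 4*x*cos(x*y) - 20*y**3 + 5*z**2 - 3*z*sin(x*z) - 4*sin(x)) ≠ 0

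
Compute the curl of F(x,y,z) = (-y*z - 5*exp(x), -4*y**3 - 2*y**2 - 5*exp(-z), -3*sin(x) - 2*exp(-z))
(-5*exp(-z), -y + 3*cos(x), z)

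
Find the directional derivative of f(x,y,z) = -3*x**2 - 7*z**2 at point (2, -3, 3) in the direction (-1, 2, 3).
-57*sqrt(14)/7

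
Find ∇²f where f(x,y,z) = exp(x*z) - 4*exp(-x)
((x**2 + z**2)*exp(x*z + x) - 4)*exp(-x)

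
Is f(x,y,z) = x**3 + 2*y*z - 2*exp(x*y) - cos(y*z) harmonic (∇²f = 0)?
No, ∇²f = -2*x**2*exp(x*y) + 6*x - 2*y**2*exp(x*y) + y**2*cos(y*z) + z**2*cos(y*z)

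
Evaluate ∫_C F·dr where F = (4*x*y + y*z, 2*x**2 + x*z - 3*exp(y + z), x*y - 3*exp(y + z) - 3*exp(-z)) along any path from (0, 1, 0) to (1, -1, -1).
-4 - 3*exp(-2) + 6*E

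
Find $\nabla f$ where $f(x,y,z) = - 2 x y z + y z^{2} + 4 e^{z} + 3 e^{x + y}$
(-2*y*z + 3*exp(x + y), -2*x*z + z**2 + 3*exp(x + y), -2*x*y + 2*y*z + 4*exp(z))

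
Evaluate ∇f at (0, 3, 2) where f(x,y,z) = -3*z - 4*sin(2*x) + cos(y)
(-8, -sin(3), -3)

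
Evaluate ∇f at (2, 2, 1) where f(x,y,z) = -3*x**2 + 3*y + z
(-12, 3, 1)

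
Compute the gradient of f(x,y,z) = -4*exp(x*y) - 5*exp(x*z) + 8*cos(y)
(-4*y*exp(x*y) - 5*z*exp(x*z), -4*x*exp(x*y) - 8*sin(y), -5*x*exp(x*z))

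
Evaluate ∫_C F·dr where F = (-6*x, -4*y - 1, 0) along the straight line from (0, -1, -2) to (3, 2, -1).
-36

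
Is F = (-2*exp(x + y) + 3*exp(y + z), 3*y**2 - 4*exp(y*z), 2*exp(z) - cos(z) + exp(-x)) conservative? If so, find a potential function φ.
No, ∇×F = (4*y*exp(y*z), (3*exp(x + y + z) + 1)*exp(-x), 2*exp(x + y) - 3*exp(y + z)) ≠ 0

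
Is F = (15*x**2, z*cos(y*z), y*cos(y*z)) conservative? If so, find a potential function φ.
Yes, F is conservative. φ = 5*x**3 + sin(y*z)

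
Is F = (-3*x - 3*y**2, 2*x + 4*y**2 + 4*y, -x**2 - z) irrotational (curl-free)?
No, ∇×F = (0, 2*x, 6*y + 2)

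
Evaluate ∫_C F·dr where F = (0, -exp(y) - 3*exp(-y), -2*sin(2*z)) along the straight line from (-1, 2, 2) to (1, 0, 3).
-3*exp(-2) - cos(4) + cos(6) + 2 + exp(2)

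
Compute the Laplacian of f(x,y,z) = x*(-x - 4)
-2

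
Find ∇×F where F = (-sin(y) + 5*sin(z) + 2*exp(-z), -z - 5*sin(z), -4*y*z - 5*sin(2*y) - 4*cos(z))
(-4*z - 10*cos(2*y) + 5*cos(z) + 1, 5*cos(z) - 2*exp(-z), cos(y))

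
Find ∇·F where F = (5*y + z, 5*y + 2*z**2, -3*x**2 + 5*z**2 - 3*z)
10*z + 2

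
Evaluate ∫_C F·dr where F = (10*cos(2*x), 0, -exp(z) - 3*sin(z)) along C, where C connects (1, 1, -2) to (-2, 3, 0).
-5*sin(2) + exp(-2) - 3*cos(2) + 2 - 5*sin(4)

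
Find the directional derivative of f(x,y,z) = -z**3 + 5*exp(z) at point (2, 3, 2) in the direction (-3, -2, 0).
0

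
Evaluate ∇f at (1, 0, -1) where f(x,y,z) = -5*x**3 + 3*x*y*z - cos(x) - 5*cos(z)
(-15 + sin(1), -3, -5*sin(1))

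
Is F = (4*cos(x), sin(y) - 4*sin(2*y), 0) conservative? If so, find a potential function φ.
Yes, F is conservative. φ = 4*sin(x) - cos(y) + 2*cos(2*y)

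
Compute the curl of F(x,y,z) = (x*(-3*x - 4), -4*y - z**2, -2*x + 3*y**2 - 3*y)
(6*y + 2*z - 3, 2, 0)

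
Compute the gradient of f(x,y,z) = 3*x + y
(3, 1, 0)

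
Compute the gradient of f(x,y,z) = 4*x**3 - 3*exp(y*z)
(12*x**2, -3*z*exp(y*z), -3*y*exp(y*z))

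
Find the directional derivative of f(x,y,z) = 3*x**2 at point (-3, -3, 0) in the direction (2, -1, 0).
-36*sqrt(5)/5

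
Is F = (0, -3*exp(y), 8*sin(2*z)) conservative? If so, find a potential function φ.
Yes, F is conservative. φ = -3*exp(y) - 4*cos(2*z)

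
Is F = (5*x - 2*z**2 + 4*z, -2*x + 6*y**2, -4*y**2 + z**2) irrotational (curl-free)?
No, ∇×F = (-8*y, 4 - 4*z, -2)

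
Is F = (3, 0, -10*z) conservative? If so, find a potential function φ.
Yes, F is conservative. φ = 3*x - 5*z**2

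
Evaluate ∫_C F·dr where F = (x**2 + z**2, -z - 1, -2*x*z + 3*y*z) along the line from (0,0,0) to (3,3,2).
11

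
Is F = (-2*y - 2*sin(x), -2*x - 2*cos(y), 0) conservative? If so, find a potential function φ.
Yes, F is conservative. φ = -2*x*y - 2*sin(y) + 2*cos(x)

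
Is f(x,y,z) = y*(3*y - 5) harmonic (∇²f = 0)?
No, ∇²f = 6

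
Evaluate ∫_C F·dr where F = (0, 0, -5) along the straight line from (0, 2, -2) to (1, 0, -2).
0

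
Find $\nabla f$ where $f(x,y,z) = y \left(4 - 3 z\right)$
(0, 4 - 3*z, -3*y)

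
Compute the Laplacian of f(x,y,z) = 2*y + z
0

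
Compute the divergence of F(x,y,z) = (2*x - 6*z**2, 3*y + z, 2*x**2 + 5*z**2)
10*z + 5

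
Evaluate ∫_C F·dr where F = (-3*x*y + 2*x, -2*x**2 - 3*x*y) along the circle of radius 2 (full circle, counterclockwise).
0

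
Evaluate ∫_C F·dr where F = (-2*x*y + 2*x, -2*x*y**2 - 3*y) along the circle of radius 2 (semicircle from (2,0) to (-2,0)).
-4*pi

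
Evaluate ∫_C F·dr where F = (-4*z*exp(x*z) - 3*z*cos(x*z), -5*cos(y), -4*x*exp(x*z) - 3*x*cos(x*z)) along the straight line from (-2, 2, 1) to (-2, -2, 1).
10*sin(2)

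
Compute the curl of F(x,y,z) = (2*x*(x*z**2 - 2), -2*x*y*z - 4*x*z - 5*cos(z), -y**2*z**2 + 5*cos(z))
(2*x*y + 4*x - 2*y*z**2 - 5*sin(z), 4*x**2*z, 2*z*(-y - 2))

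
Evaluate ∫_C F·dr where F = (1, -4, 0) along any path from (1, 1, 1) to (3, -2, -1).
14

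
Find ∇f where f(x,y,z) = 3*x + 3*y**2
(3, 6*y, 0)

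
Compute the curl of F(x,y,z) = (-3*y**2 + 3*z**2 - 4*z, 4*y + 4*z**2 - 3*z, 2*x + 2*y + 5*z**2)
(5 - 8*z, 6*z - 6, 6*y)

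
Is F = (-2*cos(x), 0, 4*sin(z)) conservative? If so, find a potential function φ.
Yes, F is conservative. φ = -2*sin(x) - 4*cos(z)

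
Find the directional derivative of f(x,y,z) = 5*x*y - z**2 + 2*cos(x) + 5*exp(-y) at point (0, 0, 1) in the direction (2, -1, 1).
sqrt(6)/2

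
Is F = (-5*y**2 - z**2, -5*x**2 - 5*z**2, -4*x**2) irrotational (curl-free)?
No, ∇×F = (10*z, 8*x - 2*z, -10*x + 10*y)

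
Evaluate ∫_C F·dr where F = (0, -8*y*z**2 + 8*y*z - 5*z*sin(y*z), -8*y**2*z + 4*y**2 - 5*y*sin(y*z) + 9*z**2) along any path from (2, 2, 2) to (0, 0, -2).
-11 - 5*cos(4)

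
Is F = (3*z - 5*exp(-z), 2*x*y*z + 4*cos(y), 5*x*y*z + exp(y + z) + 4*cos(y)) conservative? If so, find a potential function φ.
No, ∇×F = (-2*x*y + 5*x*z + exp(y + z) - 4*sin(y), -5*y*z + 3 + 5*exp(-z), 2*y*z) ≠ 0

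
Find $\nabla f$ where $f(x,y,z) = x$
(1, 0, 0)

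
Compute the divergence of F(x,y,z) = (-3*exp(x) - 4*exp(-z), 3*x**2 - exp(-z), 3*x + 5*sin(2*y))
-3*exp(x)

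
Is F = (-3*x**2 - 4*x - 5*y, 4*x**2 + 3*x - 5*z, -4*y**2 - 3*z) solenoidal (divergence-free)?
No, ∇·F = -6*x - 7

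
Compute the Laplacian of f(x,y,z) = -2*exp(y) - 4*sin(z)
-2*exp(y) + 4*sin(z)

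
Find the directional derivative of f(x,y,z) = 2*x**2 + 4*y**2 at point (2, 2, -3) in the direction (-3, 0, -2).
-24*sqrt(13)/13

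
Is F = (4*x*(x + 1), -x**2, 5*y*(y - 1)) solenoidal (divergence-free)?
No, ∇·F = 8*x + 4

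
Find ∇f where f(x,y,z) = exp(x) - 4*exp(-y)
(exp(x), 4*exp(-y), 0)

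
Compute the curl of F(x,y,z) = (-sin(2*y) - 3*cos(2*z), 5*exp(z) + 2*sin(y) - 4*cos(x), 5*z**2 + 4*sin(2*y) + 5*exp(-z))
(-5*exp(z) + 8*cos(2*y), 6*sin(2*z), 4*sin(x) + 2*cos(2*y))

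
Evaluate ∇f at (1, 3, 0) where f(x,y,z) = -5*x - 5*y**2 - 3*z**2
(-5, -30, 0)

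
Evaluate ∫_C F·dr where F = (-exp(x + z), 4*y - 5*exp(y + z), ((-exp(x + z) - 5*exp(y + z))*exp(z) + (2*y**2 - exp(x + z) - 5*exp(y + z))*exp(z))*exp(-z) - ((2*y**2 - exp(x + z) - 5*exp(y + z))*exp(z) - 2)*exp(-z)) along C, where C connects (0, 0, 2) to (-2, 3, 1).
-5*exp(4) - 3*exp(-1) + 2*exp(-2) + 18 + 6*exp(2)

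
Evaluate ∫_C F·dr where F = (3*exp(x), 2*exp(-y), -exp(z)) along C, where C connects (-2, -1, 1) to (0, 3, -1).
-3*exp(-2) - exp(-1) - 2*exp(-3) + 3 + 3*E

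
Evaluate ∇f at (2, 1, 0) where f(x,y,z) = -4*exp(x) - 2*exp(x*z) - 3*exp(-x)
((3 - 4*exp(4))*exp(-2), 0, -4)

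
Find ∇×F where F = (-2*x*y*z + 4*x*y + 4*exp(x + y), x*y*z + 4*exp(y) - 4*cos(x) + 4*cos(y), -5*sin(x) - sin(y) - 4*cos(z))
(-x*y - cos(y), -2*x*y + 5*cos(x), 2*x*z - 4*x + y*z - 4*exp(x + y) + 4*sin(x))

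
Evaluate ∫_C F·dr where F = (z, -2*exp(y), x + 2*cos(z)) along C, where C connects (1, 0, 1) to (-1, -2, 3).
-2 - 2*sin(1) - 2*exp(-2) + 2*sin(3)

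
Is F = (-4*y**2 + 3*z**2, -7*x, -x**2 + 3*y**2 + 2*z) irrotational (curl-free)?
No, ∇×F = (6*y, 2*x + 6*z, 8*y - 7)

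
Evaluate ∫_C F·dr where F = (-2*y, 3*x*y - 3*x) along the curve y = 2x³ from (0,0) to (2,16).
3992/7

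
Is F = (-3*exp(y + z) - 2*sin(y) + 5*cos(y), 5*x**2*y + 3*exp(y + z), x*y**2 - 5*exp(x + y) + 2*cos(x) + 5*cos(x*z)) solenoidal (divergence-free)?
No, ∇·F = 5*x**2 - 5*x*sin(x*z) + 3*exp(y + z)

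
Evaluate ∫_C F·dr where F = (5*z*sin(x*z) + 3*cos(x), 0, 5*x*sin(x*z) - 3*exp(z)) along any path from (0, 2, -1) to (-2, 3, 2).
-3*exp(2) - 3*sin(2) + 3*exp(-1) - 5*cos(4) + 5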